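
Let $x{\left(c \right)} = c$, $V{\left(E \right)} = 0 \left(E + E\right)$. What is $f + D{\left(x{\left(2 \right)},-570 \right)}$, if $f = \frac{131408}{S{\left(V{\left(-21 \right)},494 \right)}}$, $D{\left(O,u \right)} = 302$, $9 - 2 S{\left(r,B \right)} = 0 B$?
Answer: $\frac{265534}{9} \approx 29504.0$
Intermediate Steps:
$V{\left(E \right)} = 0$ ($V{\left(E \right)} = 0 \cdot 2 E = 0$)
$S{\left(r,B \right)} = \frac{9}{2}$ ($S{\left(r,B \right)} = \frac{9}{2} - \frac{0 B}{2} = \frac{9}{2} - 0 = \frac{9}{2} + 0 = \frac{9}{2}$)
$f = \frac{262816}{9}$ ($f = \frac{131408}{\frac{9}{2}} = 131408 \cdot \frac{2}{9} = \frac{262816}{9} \approx 29202.0$)
$f + D{\left(x{\left(2 \right)},-570 \right)} = \frac{262816}{9} + 302 = \frac{265534}{9}$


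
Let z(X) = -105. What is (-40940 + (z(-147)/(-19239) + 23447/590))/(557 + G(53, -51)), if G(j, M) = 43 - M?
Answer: -51584354513/821056390 ≈ -62.827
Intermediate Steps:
(-40940 + (z(-147)/(-19239) + 23447/590))/(557 + G(53, -51)) = (-40940 + (-105/(-19239) + 23447/590))/(557 + (43 - 1*(-51))) = (-40940 + (-105*(-1/19239) + 23447*(1/590)))/(557 + (43 + 51)) = (-40940 + (35/6413 + 23447/590))/(557 + 94) = (-40940 + 150386261/3783670)/651 = -154753063539/3783670*1/651 = -51584354513/821056390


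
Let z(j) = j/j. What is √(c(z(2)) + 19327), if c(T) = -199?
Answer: 2*√4782 ≈ 138.30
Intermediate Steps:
z(j) = 1
√(c(z(2)) + 19327) = √(-199 + 19327) = √19128 = 2*√4782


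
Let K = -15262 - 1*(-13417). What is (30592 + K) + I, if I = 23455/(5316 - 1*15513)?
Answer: 293109704/10197 ≈ 28745.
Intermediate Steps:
K = -1845 (K = -15262 + 13417 = -1845)
I = -23455/10197 (I = 23455/(5316 - 15513) = 23455/(-10197) = 23455*(-1/10197) = -23455/10197 ≈ -2.3002)
(30592 + K) + I = (30592 - 1845) - 23455/10197 = 28747 - 23455/10197 = 293109704/10197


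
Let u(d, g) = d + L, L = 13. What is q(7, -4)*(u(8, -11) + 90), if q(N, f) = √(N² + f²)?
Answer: 111*√65 ≈ 894.91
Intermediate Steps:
u(d, g) = 13 + d (u(d, g) = d + 13 = 13 + d)
q(7, -4)*(u(8, -11) + 90) = √(7² + (-4)²)*((13 + 8) + 90) = √(49 + 16)*(21 + 90) = √65*111 = 111*√65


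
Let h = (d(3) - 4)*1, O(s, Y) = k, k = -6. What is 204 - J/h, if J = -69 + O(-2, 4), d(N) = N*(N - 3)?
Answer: 741/4 ≈ 185.25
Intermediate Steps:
O(s, Y) = -6
d(N) = N*(-3 + N)
J = -75 (J = -69 - 6 = -75)
h = -4 (h = (3*(-3 + 3) - 4)*1 = (3*0 - 4)*1 = (0 - 4)*1 = -4*1 = -4)
204 - J/h = 204 - (-75)/(-4) = 204 - (-75)*(-1)/4 = 204 - 1*75/4 = 204 - 75/4 = 741/4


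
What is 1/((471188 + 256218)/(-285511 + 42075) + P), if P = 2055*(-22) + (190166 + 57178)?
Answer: 121718/24602982509 ≈ 4.9473e-6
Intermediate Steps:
P = 202134 (P = -45210 + 247344 = 202134)
1/((471188 + 256218)/(-285511 + 42075) + P) = 1/((471188 + 256218)/(-285511 + 42075) + 202134) = 1/(727406/(-243436) + 202134) = 1/(727406*(-1/243436) + 202134) = 1/(-363703/121718 + 202134) = 1/(24602982509/121718) = 121718/24602982509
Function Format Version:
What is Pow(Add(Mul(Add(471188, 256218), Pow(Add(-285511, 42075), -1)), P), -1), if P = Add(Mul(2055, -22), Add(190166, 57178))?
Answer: Rational(121718, 24602982509) ≈ 4.9473e-6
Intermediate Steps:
P = 202134 (P = Add(-45210, 247344) = 202134)
Pow(Add(Mul(Add(471188, 256218), Pow(Add(-285511, 42075), -1)), P), -1) = Pow(Add(Mul(Add(471188, 256218), Pow(Add(-285511, 42075), -1)), 202134), -1) = Pow(Add(Mul(727406, Pow(-243436, -1)), 202134), -1) = Pow(Add(Mul(727406, Rational(-1, 243436)), 202134), -1) = Pow(Add(Rational(-363703, 121718), 202134), -1) = Pow(Rational(24602982509, 121718), -1) = Rational(121718, 24602982509)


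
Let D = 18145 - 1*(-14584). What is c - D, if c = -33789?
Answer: -66518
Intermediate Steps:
D = 32729 (D = 18145 + 14584 = 32729)
c - D = -33789 - 1*32729 = -33789 - 32729 = -66518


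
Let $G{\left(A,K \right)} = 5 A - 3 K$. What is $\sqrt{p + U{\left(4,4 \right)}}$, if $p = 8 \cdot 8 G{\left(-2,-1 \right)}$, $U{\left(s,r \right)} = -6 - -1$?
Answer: $i \sqrt{453} \approx 21.284 i$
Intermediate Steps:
$U{\left(s,r \right)} = -5$ ($U{\left(s,r \right)} = -6 + 1 = -5$)
$G{\left(A,K \right)} = - 3 K + 5 A$
$p = -448$ ($p = 8 \cdot 8 \left(\left(-3\right) \left(-1\right) + 5 \left(-2\right)\right) = 64 \left(3 - 10\right) = 64 \left(-7\right) = -448$)
$\sqrt{p + U{\left(4,4 \right)}} = \sqrt{-448 - 5} = \sqrt{-453} = i \sqrt{453}$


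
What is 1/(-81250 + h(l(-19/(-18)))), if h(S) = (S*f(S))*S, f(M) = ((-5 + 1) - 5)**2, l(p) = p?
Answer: -4/324639 ≈ -1.2321e-5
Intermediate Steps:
f(M) = 81 (f(M) = (-4 - 5)**2 = (-9)**2 = 81)
h(S) = 81*S**2 (h(S) = (S*81)*S = (81*S)*S = 81*S**2)
1/(-81250 + h(l(-19/(-18)))) = 1/(-81250 + 81*(-19/(-18))**2) = 1/(-81250 + 81*(-19*(-1/18))**2) = 1/(-81250 + 81*(19/18)**2) = 1/(-81250 + 81*(361/324)) = 1/(-81250 + 361/4) = 1/(-324639/4) = -4/324639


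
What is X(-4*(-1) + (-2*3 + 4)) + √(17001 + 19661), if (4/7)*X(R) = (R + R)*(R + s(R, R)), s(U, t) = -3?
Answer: -7 + √36662 ≈ 184.47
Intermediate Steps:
X(R) = 7*R*(-3 + R)/2 (X(R) = 7*((R + R)*(R - 3))/4 = 7*((2*R)*(-3 + R))/4 = 7*(2*R*(-3 + R))/4 = 7*R*(-3 + R)/2)
X(-4*(-1) + (-2*3 + 4)) + √(17001 + 19661) = 7*(-4*(-1) + (-2*3 + 4))*(-3 + (-4*(-1) + (-2*3 + 4)))/2 + √(17001 + 19661) = 7*(4 + (-6 + 4))*(-3 + (4 + (-6 + 4)))/2 + √36662 = 7*(4 - 2)*(-3 + (4 - 2))/2 + √36662 = (7/2)*2*(-3 + 2) + √36662 = (7/2)*2*(-1) + √36662 = -7 + √36662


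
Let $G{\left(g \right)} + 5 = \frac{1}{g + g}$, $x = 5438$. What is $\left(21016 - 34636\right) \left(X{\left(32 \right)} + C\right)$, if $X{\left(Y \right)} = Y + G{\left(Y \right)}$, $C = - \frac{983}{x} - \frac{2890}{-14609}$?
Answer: $- \frac{234000046085475}{635549936} \approx -3.6819 \cdot 10^{5}$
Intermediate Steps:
$C = \frac{1355173}{79443742}$ ($C = - \frac{983}{5438} - \frac{2890}{-14609} = \left(-983\right) \frac{1}{5438} - - \frac{2890}{14609} = - \frac{983}{5438} + \frac{2890}{14609} = \frac{1355173}{79443742} \approx 0.017058$)
$G{\left(g \right)} = -5 + \frac{1}{2 g}$ ($G{\left(g \right)} = -5 + \frac{1}{g + g} = -5 + \frac{1}{2 g}$)
$X{\left(Y \right)} = -5 + Y + \frac{1}{2 Y}$ ($X{\left(Y \right)} = Y - \left(5 - \frac{1}{2 Y}\right) = -5 + Y + \frac{1}{2 Y}$)
$\left(21016 - 34636\right) \left(X{\left(32 \right)} + C\right) = \left(21016 - 34636\right) \left(\left(-5 + 32 + \frac{1}{2 \cdot 32}\right) + \frac{1355173}{79443742}\right) = - 13620 \left(\left(-5 + 32 + \frac{1}{2} \cdot \frac{1}{32}\right) + \frac{1355173}{79443742}\right) = - 13620 \left(\left(-5 + 32 + \frac{1}{64}\right) + \frac{1355173}{79443742}\right) = - 13620 \left(\frac{1729}{64} + \frac{1355173}{79443742}\right) = \left(-13620\right) \frac{68722480495}{2542199744} = - \frac{234000046085475}{635549936}$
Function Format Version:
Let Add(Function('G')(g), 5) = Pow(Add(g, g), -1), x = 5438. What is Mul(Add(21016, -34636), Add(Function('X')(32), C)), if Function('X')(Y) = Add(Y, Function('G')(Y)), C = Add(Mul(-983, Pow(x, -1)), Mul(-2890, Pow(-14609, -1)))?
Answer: Rational(-234000046085475, 635549936) ≈ -3.6819e+5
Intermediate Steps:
C = Rational(1355173, 79443742) (C = Add(Mul(-983, Pow(5438, -1)), Mul(-2890, Pow(-14609, -1))) = Add(Mul(-983, Rational(1, 5438)), Mul(-2890, Rational(-1, 14609))) = Add(Rational(-983, 5438), Rational(2890, 14609)) = Rational(1355173, 79443742) ≈ 0.017058)
Function('G')(g) = Add(-5, Mul(Rational(1, 2), Pow(g, -1))) (Function('G')(g) = Add(-5, Pow(Add(g, g), -1)) = Add(-5, Pow(Mul(2, g), -1)) = Add(-5, Mul(Rational(1, 2), Pow(g, -1))))
Function('X')(Y) = Add(-5, Y, Mul(Rational(1, 2), Pow(Y, -1))) (Function('X')(Y) = Add(Y, Add(-5, Mul(Rational(1, 2), Pow(Y, -1)))) = Add(-5, Y, Mul(Rational(1, 2), Pow(Y, -1))))
Mul(Add(21016, -34636), Add(Function('X')(32), C)) = Mul(Add(21016, -34636), Add(Add(-5, 32, Mul(Rational(1, 2), Pow(32, -1))), Rational(1355173, 79443742))) = Mul(-13620, Add(Add(-5, 32, Mul(Rational(1, 2), Rational(1, 32))), Rational(1355173, 79443742))) = Mul(-13620, Add(Add(-5, 32, Rational(1, 64)), Rational(1355173, 79443742))) = Mul(-13620, Add(Rational(1729, 64), Rational(1355173, 79443742))) = Mul(-13620, Rational(68722480495, 2542199744)) = Rational(-234000046085475, 635549936)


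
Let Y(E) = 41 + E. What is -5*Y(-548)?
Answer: 2535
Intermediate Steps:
-5*Y(-548) = -5*(41 - 548) = -5*(-507) = 2535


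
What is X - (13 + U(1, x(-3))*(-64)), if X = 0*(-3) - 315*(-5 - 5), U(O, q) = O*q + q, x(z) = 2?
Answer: 3393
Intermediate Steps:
U(O, q) = q + O*q
X = 3150 (X = 0 - 315*(-10) = 0 - 105*(-30) = 0 + 3150 = 3150)
X - (13 + U(1, x(-3))*(-64)) = 3150 - (13 + (2*(1 + 1))*(-64)) = 3150 - (13 + (2*2)*(-64)) = 3150 - (13 + 4*(-64)) = 3150 - (13 - 256) = 3150 - 1*(-243) = 3150 + 243 = 3393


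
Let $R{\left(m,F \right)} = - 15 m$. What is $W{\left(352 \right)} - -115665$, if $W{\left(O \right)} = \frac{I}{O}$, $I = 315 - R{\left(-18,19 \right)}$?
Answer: $\frac{40714125}{352} \approx 1.1567 \cdot 10^{5}$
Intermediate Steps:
$I = 45$ ($I = 315 - \left(-15\right) \left(-18\right) = 315 - 270 = 45$)
$W{\left(O \right)} = \frac{45}{O}$
$W{\left(352 \right)} - -115665 = \frac{45}{352} - -115665 = 45 \cdot \frac{1}{352} + 115665 = \frac{45}{352} + 115665 = \frac{40714125}{352}$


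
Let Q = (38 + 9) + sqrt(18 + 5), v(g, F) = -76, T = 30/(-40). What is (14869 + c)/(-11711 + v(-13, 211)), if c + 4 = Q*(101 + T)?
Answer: -78307/47148 - 401*sqrt(23)/47148 ≈ -1.7017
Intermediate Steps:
T = -3/4 (T = 30*(-1/40) = -3/4 ≈ -0.75000)
Q = 47 + sqrt(23) ≈ 51.796
c = 18831/4 + 401*sqrt(23)/4 (c = -4 + (47 + sqrt(23))*(101 - 3/4) = -4 + (47 + sqrt(23))*(401/4) = -4 + (18847/4 + 401*sqrt(23)/4) = 18831/4 + 401*sqrt(23)/4 ≈ 5188.5)
(14869 + c)/(-11711 + v(-13, 211)) = (14869 + (18831/4 + 401*sqrt(23)/4))/(-11711 - 76) = (78307/4 + 401*sqrt(23)/4)/(-11787) = (78307/4 + 401*sqrt(23)/4)*(-1/11787) = -78307/47148 - 401*sqrt(23)/47148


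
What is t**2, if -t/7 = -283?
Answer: 3924361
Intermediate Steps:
t = 1981 (t = -7*(-283) = 1981)
t**2 = 1981**2 = 3924361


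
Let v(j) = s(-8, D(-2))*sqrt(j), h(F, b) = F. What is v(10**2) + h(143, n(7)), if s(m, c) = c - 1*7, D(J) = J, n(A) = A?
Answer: 53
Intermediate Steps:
s(m, c) = -7 + c (s(m, c) = c - 7 = -7 + c)
v(j) = -9*sqrt(j) (v(j) = (-7 - 2)*sqrt(j) = -9*sqrt(j))
v(10**2) + h(143, n(7)) = -9*sqrt(10**2) + 143 = -9*sqrt(100) + 143 = -9*10 + 143 = -90 + 143 = 53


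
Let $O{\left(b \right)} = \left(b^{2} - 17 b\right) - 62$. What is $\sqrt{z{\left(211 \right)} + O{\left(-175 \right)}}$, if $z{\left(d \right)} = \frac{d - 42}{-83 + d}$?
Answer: $\frac{\sqrt{8586066}}{16} \approx 183.14$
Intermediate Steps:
$z{\left(d \right)} = \frac{-42 + d}{-83 + d}$
$O{\left(b \right)} = -62 + b^{2} - 17 b$ ($O{\left(b \right)} = \left(b^{2} - 17 b\right) - 62 = -62 + b^{2} - 17 b$)
$\sqrt{z{\left(211 \right)} + O{\left(-175 \right)}} = \sqrt{\frac{-42 + 211}{-83 + 211} - \left(-2913 - 30625\right)} = \sqrt{\frac{1}{128} \cdot 169 + \left(-62 + 30625 + 2975\right)} = \sqrt{\frac{1}{128} \cdot 169 + 33538} = \sqrt{\frac{169}{128} + 33538} = \sqrt{\frac{4293033}{128}} = \frac{\sqrt{8586066}}{16}$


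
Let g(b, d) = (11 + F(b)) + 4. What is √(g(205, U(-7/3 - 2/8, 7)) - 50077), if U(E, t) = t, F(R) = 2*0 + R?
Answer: I*√49857 ≈ 223.29*I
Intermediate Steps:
F(R) = R (F(R) = 0 + R = R)
g(b, d) = 15 + b (g(b, d) = (11 + b) + 4 = 15 + b)
√(g(205, U(-7/3 - 2/8, 7)) - 50077) = √((15 + 205) - 50077) = √(220 - 50077) = √(-49857) = I*√49857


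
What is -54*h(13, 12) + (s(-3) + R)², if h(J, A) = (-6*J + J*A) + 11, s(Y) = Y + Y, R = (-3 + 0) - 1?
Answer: -4706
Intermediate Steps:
R = -4 (R = -3 - 1 = -4)
s(Y) = 2*Y
h(J, A) = 11 - 6*J + A*J (h(J, A) = (-6*J + A*J) + 11 = 11 - 6*J + A*J)
-54*h(13, 12) + (s(-3) + R)² = -54*(11 - 6*13 + 12*13) + (2*(-3) - 4)² = -54*(11 - 78 + 156) + (-6 - 4)² = -54*89 + (-10)² = -4806 + 100 = -4706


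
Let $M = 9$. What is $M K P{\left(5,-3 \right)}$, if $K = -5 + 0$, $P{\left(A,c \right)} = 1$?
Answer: $-45$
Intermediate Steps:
$K = -5$
$M K P{\left(5,-3 \right)} = 9 \left(-5\right) 1 = \left(-45\right) 1 = -45$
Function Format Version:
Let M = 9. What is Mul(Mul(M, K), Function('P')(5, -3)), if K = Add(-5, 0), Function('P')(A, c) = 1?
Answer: -45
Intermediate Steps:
K = -5
Mul(Mul(M, K), Function('P')(5, -3)) = Mul(Mul(9, -5), 1) = Mul(-45, 1) = -45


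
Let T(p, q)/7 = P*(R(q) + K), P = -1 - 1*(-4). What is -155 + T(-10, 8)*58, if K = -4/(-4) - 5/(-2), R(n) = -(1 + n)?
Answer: -6854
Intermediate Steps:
R(n) = -1 - n
K = 7/2 (K = -4*(-¼) - 5*(-½) = 1 + 5/2 = 7/2 ≈ 3.5000)
P = 3 (P = -1 + 4 = 3)
T(p, q) = 105/2 - 21*q (T(p, q) = 7*(3*((-1 - q) + 7/2)) = 7*(3*(5/2 - q)) = 7*(15/2 - 3*q) = 105/2 - 21*q)
-155 + T(-10, 8)*58 = -155 + (105/2 - 21*8)*58 = -155 + (105/2 - 168)*58 = -155 - 231/2*58 = -155 - 6699 = -6854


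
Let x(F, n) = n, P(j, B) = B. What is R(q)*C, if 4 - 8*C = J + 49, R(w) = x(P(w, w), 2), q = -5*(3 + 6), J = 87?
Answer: -33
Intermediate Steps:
q = -45 (q = -5*9 = -45)
R(w) = 2
C = -33/2 (C = ½ - (87 + 49)/8 = ½ - ⅛*136 = ½ - 17 = -33/2 ≈ -16.500)
R(q)*C = 2*(-33/2) = -33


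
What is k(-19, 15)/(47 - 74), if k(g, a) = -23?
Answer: 23/27 ≈ 0.85185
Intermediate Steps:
k(-19, 15)/(47 - 74) = -23/(47 - 74) = -23/(-27) = -1/27*(-23) = 23/27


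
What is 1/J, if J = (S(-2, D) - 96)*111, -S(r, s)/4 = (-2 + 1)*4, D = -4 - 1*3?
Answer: -1/8880 ≈ -0.00011261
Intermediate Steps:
D = -7 (D = -4 - 3 = -7)
S(r, s) = 16 (S(r, s) = -4*(-2 + 1)*4 = -(-4)*4 = -4*(-4) = 16)
J = -8880 (J = (16 - 96)*111 = -80*111 = -8880)
1/J = 1/(-8880) = -1/8880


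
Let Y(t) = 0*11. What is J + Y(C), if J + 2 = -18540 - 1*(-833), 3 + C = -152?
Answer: -17709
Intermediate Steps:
C = -155 (C = -3 - 152 = -155)
Y(t) = 0
J = -17709 (J = -2 + (-18540 - 1*(-833)) = -2 + (-18540 + 833) = -2 - 17707 = -17709)
J + Y(C) = -17709 + 0 = -17709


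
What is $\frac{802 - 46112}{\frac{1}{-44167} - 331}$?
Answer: $\frac{1000603385}{7309639} \approx 136.89$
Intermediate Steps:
$\frac{802 - 46112}{\frac{1}{-44167} - 331} = - \frac{45310}{- \frac{1}{44167} - 331} = - \frac{45310}{- \frac{14619278}{44167}} = \left(-45310\right) \left(- \frac{44167}{14619278}\right) = \frac{1000603385}{7309639}$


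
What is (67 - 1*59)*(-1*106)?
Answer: -848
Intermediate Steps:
(67 - 1*59)*(-1*106) = (67 - 59)*(-106) = 8*(-106) = -848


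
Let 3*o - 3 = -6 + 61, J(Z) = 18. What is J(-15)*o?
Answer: 348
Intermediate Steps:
o = 58/3 (o = 1 + (-6 + 61)/3 = 1 + (1/3)*55 = 1 + 55/3 = 58/3 ≈ 19.333)
J(-15)*o = 18*(58/3) = 348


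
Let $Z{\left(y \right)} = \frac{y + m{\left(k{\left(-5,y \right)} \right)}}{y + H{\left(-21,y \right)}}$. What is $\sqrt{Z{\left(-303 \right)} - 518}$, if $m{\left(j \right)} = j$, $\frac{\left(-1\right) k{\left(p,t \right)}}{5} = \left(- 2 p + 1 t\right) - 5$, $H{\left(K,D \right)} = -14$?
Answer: $\frac{3 i \sqrt{5825509}}{317} \approx 22.842 i$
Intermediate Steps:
$k{\left(p,t \right)} = 25 - 5 t + 10 p$ ($k{\left(p,t \right)} = - 5 \left(\left(- 2 p + 1 t\right) - 5\right) = - 5 \left(\left(- 2 p + t\right) - 5\right) = - 5 \left(\left(t - 2 p\right) - 5\right) = - 5 \left(-5 + t - 2 p\right) = 25 - 5 t + 10 p$)
$Z{\left(y \right)} = \frac{-25 - 4 y}{-14 + y}$ ($Z{\left(y \right)} = \frac{y + \left(25 - 5 y + 10 \left(-5\right)\right)}{y - 14} = \frac{y - \left(25 + 5 y\right)}{-14 + y} = \frac{-25 - 4 y}{-14 + y}$)
$\sqrt{Z{\left(-303 \right)} - 518} = \sqrt{\frac{-25 - -1212}{-14 - 303} - 518} = \sqrt{\frac{-25 + 1212}{-317} + \left(-17723 + 17205\right)} = \sqrt{\left(- \frac{1}{317}\right) 1187 - 518} = \sqrt{- \frac{1187}{317} - 518} = \sqrt{- \frac{165393}{317}} = \frac{3 i \sqrt{5825509}}{317}$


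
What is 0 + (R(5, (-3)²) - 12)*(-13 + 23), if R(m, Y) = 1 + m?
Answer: -60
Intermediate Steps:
0 + (R(5, (-3)²) - 12)*(-13 + 23) = 0 + ((1 + 5) - 12)*(-13 + 23) = 0 + (6 - 12)*10 = 0 - 6*10 = 0 - 60 = -60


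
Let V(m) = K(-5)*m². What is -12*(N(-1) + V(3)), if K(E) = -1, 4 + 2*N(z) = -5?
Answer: 162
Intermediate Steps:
N(z) = -9/2 (N(z) = -2 + (½)*(-5) = -2 - 5/2 = -9/2)
V(m) = -m²
-12*(N(-1) + V(3)) = -12*(-9/2 - 1*3²) = -12*(-9/2 - 1*9) = -12*(-9/2 - 9) = -12*(-27/2) = 162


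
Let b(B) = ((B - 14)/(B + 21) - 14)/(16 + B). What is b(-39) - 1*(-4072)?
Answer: 1686007/414 ≈ 4072.5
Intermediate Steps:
b(B) = (-14 + (-14 + B)/(21 + B))/(16 + B) (b(B) = ((-14 + B)/(21 + B) - 14)/(16 + B) = (-14 + (-14 + B)/(21 + B))/(16 + B))
b(-39) - 1*(-4072) = (-308 - 13*(-39))/(336 + (-39)² + 37*(-39)) - 1*(-4072) = (-308 + 507)/(336 + 1521 - 1443) + 4072 = 199/414 + 4072 = 1686007/414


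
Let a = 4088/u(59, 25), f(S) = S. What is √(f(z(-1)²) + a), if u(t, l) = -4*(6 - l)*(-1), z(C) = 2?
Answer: I*√17974/19 ≈ 7.0562*I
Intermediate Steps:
u(t, l) = 24 - 4*l (u(t, l) = (-24 + 4*l)*(-1) = 24 - 4*l)
a = -1022/19 (a = 4088/(24 - 4*25) = 4088/(24 - 100) = 4088/(-76) = 4088*(-1/76) = -1022/19 ≈ -53.789)
√(f(z(-1)²) + a) = √(2² - 1022/19) = √(4 - 1022/19) = √(-946/19) = I*√17974/19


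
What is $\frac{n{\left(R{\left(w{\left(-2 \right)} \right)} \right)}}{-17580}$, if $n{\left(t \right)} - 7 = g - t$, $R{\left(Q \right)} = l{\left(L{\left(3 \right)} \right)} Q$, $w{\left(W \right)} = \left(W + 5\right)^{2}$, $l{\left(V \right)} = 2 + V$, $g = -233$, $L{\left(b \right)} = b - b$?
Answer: $\frac{61}{4395} \approx 0.013879$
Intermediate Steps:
$L{\left(b \right)} = 0$
$w{\left(W \right)} = \left(5 + W\right)^{2}$
$R{\left(Q \right)} = 2 Q$ ($R{\left(Q \right)} = \left(2 + 0\right) Q = 2 Q$)
$n{\left(t \right)} = -226 - t$ ($n{\left(t \right)} = 7 - \left(233 + t\right) = -226 - t$)
$\frac{n{\left(R{\left(w{\left(-2 \right)} \right)} \right)}}{-17580} = \frac{-226 - 2 \left(5 - 2\right)^{2}}{-17580} = \left(-226 - 2 \cdot 3^{2}\right) \left(- \frac{1}{17580}\right) = \left(-226 - 2 \cdot 9\right) \left(- \frac{1}{17580}\right) = \left(-226 - 18\right) \left(- \frac{1}{17580}\right) = \left(-244\right) \left(- \frac{1}{17580}\right) = \frac{61}{4395}$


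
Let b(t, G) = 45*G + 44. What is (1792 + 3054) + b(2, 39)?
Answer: 6645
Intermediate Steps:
b(t, G) = 44 + 45*G
(1792 + 3054) + b(2, 39) = (1792 + 3054) + (44 + 45*39) = 4846 + (44 + 1755) = 4846 + 1799 = 6645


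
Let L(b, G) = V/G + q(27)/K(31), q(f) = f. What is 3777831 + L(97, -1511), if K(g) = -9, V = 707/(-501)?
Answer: 2859857352815/757011 ≈ 3.7778e+6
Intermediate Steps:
V = -707/501 (V = 707*(-1/501) = -707/501 ≈ -1.4112)
L(b, G) = -3 - 707/(501*G) (L(b, G) = -707/(501*G) + 27/(-9) = -707/(501*G) + 27*(-⅑) = -707/(501*G) - 3 = -3 - 707/(501*G))
3777831 + L(97, -1511) = 3777831 + (-3 - 707/501/(-1511)) = 3777831 + (-3 - 707/501*(-1/1511)) = 3777831 + (-3 + 707/757011) = 3777831 - 2270326/757011 = 2859857352815/757011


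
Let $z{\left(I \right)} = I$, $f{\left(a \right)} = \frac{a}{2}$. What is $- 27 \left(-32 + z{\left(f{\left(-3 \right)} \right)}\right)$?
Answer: $\frac{1809}{2} \approx 904.5$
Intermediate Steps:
$f{\left(a \right)} = \frac{a}{2}$ ($f{\left(a \right)} = a \frac{1}{2} = \frac{a}{2}$)
$- 27 \left(-32 + z{\left(f{\left(-3 \right)} \right)}\right) = - 27 \left(-32 + \frac{1}{2} \left(-3\right)\right) = - 27 \left(-32 - \frac{3}{2}\right) = \left(-27\right) \left(- \frac{67}{2}\right) = \frac{1809}{2}$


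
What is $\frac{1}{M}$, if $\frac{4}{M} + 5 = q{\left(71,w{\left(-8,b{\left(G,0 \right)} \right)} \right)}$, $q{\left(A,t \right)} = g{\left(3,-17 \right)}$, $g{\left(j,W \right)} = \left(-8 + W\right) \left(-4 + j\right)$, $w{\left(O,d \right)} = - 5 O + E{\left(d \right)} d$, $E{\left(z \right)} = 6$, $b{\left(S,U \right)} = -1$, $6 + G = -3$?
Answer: $5$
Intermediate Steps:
$G = -9$ ($G = -6 - 3 = -9$)
$w{\left(O,d \right)} = - 5 O + 6 d$
$q{\left(A,t \right)} = 25$ ($q{\left(A,t \right)} = 32 - 24 - -68 - 51 = 32 - 24 + 68 - 51 = 25$)
$M = \frac{1}{5}$ ($M = \frac{4}{-5 + 25} = \frac{4}{20} = 4 \cdot \frac{1}{20} = \frac{1}{5} \approx 0.2$)
$\frac{1}{M} = \frac{1}{\frac{1}{5}} = 5$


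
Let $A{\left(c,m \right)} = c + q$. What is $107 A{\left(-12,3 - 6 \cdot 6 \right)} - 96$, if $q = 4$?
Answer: $-952$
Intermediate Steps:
$A{\left(c,m \right)} = 4 + c$ ($A{\left(c,m \right)} = c + 4 = 4 + c$)
$107 A{\left(-12,3 - 6 \cdot 6 \right)} - 96 = 107 \left(4 - 12\right) - 96 = 107 \left(-8\right) - 96 = -856 - 96 = -952$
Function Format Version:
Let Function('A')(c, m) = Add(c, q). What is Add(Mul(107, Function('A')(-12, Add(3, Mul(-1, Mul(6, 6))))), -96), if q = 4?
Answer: -952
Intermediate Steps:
Function('A')(c, m) = Add(4, c) (Function('A')(c, m) = Add(c, 4) = Add(4, c))
Add(Mul(107, Function('A')(-12, Add(3, Mul(-1, Mul(6, 6))))), -96) = Add(Mul(107, Add(4, -12)), -96) = Add(Mul(107, -8), -96) = Add(-856, -96) = -952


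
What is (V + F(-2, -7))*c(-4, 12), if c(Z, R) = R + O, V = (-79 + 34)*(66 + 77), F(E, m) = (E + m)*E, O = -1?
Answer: -70587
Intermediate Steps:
F(E, m) = E*(E + m)
V = -6435 (V = -45*143 = -6435)
c(Z, R) = -1 + R (c(Z, R) = R - 1 = -1 + R)
(V + F(-2, -7))*c(-4, 12) = (-6435 - 2*(-2 - 7))*(-1 + 12) = (-6435 - 2*(-9))*11 = (-6435 + 18)*11 = -6417*11 = -70587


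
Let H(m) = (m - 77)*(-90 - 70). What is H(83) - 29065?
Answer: -30025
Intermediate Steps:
H(m) = 12320 - 160*m (H(m) = (-77 + m)*(-160) = 12320 - 160*m)
H(83) - 29065 = (12320 - 160*83) - 29065 = (12320 - 13280) - 29065 = -960 - 29065 = -30025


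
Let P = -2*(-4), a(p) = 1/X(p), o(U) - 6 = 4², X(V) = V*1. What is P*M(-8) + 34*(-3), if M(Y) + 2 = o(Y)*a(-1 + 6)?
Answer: -414/5 ≈ -82.800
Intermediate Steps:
X(V) = V
o(U) = 22 (o(U) = 6 + 4² = 6 + 16 = 22)
a(p) = 1/p
P = 8
M(Y) = 12/5 (M(Y) = -2 + 22/(-1 + 6) = -2 + 22/5 = 12/5)
P*M(-8) + 34*(-3) = 8*(12/5) + 34*(-3) = 96/5 - 102 = -414/5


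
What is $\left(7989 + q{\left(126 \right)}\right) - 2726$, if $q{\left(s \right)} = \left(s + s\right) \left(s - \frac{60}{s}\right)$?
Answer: $36895$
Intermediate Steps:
$q{\left(s \right)} = 2 s \left(s - \frac{60}{s}\right)$
$\left(7989 + q{\left(126 \right)}\right) - 2726 = \left(7989 - \left(120 - 2 \cdot 126^{2}\right)\right) - 2726 = \left(7989 + \left(-120 + 2 \cdot 15876\right)\right) - 2726 = \left(7989 + \left(-120 + 31752\right)\right) - 2726 = \left(7989 + 31632\right) - 2726 = 39621 - 2726 = 36895$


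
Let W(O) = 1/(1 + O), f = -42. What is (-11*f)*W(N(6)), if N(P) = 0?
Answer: 462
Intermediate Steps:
(-11*f)*W(N(6)) = (-11*(-42))/(1 + 0) = 462/1 = 462*1 = 462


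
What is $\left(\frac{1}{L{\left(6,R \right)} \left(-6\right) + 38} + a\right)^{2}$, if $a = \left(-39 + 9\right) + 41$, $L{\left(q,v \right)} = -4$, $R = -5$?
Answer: $\frac{466489}{3844} \approx 121.36$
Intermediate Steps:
$a = 11$ ($a = -30 + 41 = 11$)
$\left(\frac{1}{L{\left(6,R \right)} \left(-6\right) + 38} + a\right)^{2} = \left(\frac{1}{\left(-4\right) \left(-6\right) + 38} + 11\right)^{2} = \left(\frac{1}{24 + 38} + 11\right)^{2} = \left(\frac{1}{62} + 11\right)^{2} = \left(\frac{683}{62}\right)^{2} = \frac{466489}{3844}$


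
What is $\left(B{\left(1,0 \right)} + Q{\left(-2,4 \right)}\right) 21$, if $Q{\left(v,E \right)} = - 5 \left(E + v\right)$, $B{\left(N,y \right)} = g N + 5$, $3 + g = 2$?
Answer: $-126$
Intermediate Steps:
$g = -1$ ($g = -3 + 2 = -1$)
$B{\left(N,y \right)} = 5 - N$ ($B{\left(N,y \right)} = - N + 5 = 5 - N$)
$Q{\left(v,E \right)} = - 5 E - 5 v$
$\left(B{\left(1,0 \right)} + Q{\left(-2,4 \right)}\right) 21 = \left(\left(5 - 1\right) - 10\right) 21 = \left(\left(5 - 1\right) + \left(-20 + 10\right)\right) 21 = \left(4 - 10\right) 21 = \left(-6\right) 21 = -126$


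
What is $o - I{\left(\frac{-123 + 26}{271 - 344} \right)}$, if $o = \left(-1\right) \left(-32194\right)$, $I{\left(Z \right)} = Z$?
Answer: $\frac{2350065}{73} \approx 32193.0$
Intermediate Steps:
$o = 32194$
$o - I{\left(\frac{-123 + 26}{271 - 344} \right)} = 32194 - \frac{-123 + 26}{271 - 344} = 32194 - - \frac{97}{-73} = 32194 - \left(-97\right) \left(- \frac{1}{73}\right) = 32194 - \frac{97}{73} = \frac{2350065}{73}$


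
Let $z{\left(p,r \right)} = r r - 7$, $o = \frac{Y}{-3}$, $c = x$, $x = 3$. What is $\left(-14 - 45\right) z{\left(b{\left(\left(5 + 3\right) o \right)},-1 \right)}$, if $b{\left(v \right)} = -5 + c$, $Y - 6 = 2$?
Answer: $354$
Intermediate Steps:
$Y = 8$ ($Y = 6 + 2 = 8$)
$c = 3$
$o = - \frac{8}{3}$ ($o = \frac{8}{-3} = 8 \left(- \frac{1}{3}\right) = - \frac{8}{3} \approx -2.6667$)
$b{\left(v \right)} = -2$ ($b{\left(v \right)} = -5 + 3 = -2$)
$z{\left(p,r \right)} = -7 + r^{2}$ ($z{\left(p,r \right)} = r^{2} - 7 = -7 + r^{2}$)
$\left(-14 - 45\right) z{\left(b{\left(\left(5 + 3\right) o \right)},-1 \right)} = \left(-14 - 45\right) \left(-7 + \left(-1\right)^{2}\right) = - 59 \left(-7 + 1\right) = \left(-59\right) \left(-6\right) = 354$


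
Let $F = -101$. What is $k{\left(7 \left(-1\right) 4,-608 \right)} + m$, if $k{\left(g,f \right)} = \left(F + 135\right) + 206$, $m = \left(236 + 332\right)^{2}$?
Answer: $322864$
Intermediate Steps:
$m = 322624$ ($m = 568^{2} = 322624$)
$k{\left(g,f \right)} = 240$ ($k{\left(g,f \right)} = \left(-101 + 135\right) + 206 = 34 + 206 = 240$)
$k{\left(7 \left(-1\right) 4,-608 \right)} + m = 240 + 322624 = 322864$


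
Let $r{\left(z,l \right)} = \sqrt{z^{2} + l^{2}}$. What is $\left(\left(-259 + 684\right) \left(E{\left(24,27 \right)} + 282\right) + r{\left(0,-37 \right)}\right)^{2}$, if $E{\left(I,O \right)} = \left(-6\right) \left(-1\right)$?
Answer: $14990818969$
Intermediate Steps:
$E{\left(I,O \right)} = 6$
$r{\left(z,l \right)} = \sqrt{l^{2} + z^{2}}$
$\left(\left(-259 + 684\right) \left(E{\left(24,27 \right)} + 282\right) + r{\left(0,-37 \right)}\right)^{2} = \left(\left(-259 + 684\right) \left(6 + 282\right) + \sqrt{\left(-37\right)^{2} + 0^{2}}\right)^{2} = \left(425 \cdot 288 + \sqrt{1369 + 0}\right)^{2} = \left(122400 + \sqrt{1369}\right)^{2} = \left(122400 + 37\right)^{2} = 122437^{2} = 14990818969$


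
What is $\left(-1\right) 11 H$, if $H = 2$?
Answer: $-22$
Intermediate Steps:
$\left(-1\right) 11 H = \left(-1\right) 11 \cdot 2 = \left(-11\right) 2 = -22$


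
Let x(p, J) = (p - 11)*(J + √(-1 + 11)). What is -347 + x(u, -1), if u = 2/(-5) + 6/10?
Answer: -1681/5 - 54*√10/5 ≈ -370.35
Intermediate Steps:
u = ⅕ (u = 2*(-⅕) + 6*(⅒) = -⅖ + ⅗ = ⅕ ≈ 0.20000)
x(p, J) = (-11 + p)*(J + √10)
-347 + x(u, -1) = -347 + (-11*(-1) - 11*√10 - 1*⅕ + √10/5) = -347 + (11 - 11*√10 - ⅕ + √10/5) = -347 + (54/5 - 54*√10/5) = -1681/5 - 54*√10/5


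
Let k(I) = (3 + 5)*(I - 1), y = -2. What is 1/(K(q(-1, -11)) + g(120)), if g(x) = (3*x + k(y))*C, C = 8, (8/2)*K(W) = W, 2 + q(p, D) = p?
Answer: 4/10749 ≈ 0.00037213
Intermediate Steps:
q(p, D) = -2 + p
K(W) = W/4
k(I) = -8 + 8*I (k(I) = 8*(-1 + I) = -8 + 8*I)
g(x) = -192 + 24*x (g(x) = (3*x + (-8 + 8*(-2)))*8 = (3*x + (-8 - 16))*8 = (3*x - 24)*8 = (-24 + 3*x)*8 = -192 + 24*x)
1/(K(q(-1, -11)) + g(120)) = 1/((-2 - 1)/4 + (-192 + 24*120)) = 1/((¼)*(-3) + (-192 + 2880)) = 1/(-¾ + 2688) = 1/(10749/4) = 4/10749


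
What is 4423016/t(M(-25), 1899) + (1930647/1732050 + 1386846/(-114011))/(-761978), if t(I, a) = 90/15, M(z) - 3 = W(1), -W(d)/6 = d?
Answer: 36973930247697343339861/50156631014181300 ≈ 7.3717e+5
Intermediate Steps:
W(d) = -6*d
M(z) = -3 (M(z) = 3 - 6*1 = 3 - 6 = -3)
t(I, a) = 6 (t(I, a) = (1/15)*90 = 6)
4423016/t(M(-25), 1899) + (1930647/1732050 + 1386846/(-114011))/(-761978) = 4423016/6 + (1930647/1732050 + 1386846/(-114011))/(-761978) = 4423016*(⅙) + (1930647*(1/1732050) + 1386846*(-1/114011))*(-1/761978) = 2211508/3 + (643549/577350 - 1386846/114011)*(-1/761978) = 2211508/3 - 727323873061/65824250850*(-1/761978) = 2211508/3 + 727323873061/50156631014181300 = 36973930247697343339861/50156631014181300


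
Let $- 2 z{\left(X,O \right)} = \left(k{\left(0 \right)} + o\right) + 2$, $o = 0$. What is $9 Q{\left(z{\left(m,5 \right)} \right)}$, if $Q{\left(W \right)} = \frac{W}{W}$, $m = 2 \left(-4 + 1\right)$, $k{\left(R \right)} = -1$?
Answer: $9$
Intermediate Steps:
$m = -6$ ($m = 2 \left(-3\right) = -6$)
$z{\left(X,O \right)} = - \frac{1}{2}$ ($z{\left(X,O \right)} = - \frac{\left(-1 + 0\right) + 2}{2} = - \frac{-1 + 2}{2} = \left(- \frac{1}{2}\right) 1 = - \frac{1}{2}$)
$Q{\left(W \right)} = 1$
$9 Q{\left(z{\left(m,5 \right)} \right)} = 9 \cdot 1 = 9$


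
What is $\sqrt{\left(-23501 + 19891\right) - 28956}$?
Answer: $i \sqrt{32566} \approx 180.46 i$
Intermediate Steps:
$\sqrt{\left(-23501 + 19891\right) - 28956} = \sqrt{-3610 - 28956} = \sqrt{-32566} = i \sqrt{32566}$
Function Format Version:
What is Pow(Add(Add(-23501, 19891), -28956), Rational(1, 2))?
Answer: Mul(I, Pow(32566, Rational(1, 2))) ≈ Mul(180.46, I)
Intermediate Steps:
Pow(Add(Add(-23501, 19891), -28956), Rational(1, 2)) = Pow(Add(-3610, -28956), Rational(1, 2)) = Pow(-32566, Rational(1, 2)) = Mul(I, Pow(32566, Rational(1, 2)))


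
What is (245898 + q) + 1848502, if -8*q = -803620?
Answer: 4389705/2 ≈ 2.1949e+6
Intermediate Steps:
q = 200905/2 (q = -1/8*(-803620) = 200905/2 ≈ 1.0045e+5)
(245898 + q) + 1848502 = (245898 + 200905/2) + 1848502 = 692701/2 + 1848502 = 4389705/2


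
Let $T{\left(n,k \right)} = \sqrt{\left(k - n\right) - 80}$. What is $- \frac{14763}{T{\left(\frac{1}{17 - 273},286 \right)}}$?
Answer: $- \frac{78736 \sqrt{52737}}{17579} \approx -1028.6$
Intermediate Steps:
$T{\left(n,k \right)} = \sqrt{-80 + k - n}$
$- \frac{14763}{T{\left(\frac{1}{17 - 273},286 \right)}} = - \frac{14763}{\sqrt{-80 + 286 - \frac{1}{17 - 273}}} = - \frac{14763}{\sqrt{-80 + 286 - \frac{1}{-256}}} = - \frac{14763}{\sqrt{-80 + 286 - - \frac{1}{256}}} = - \frac{14763}{\sqrt{-80 + 286 + \frac{1}{256}}} = - \frac{14763}{\sqrt{\frac{52737}{256}}} = - \frac{14763}{\frac{1}{16} \sqrt{52737}} = - 14763 \frac{16 \sqrt{52737}}{52737} = - \frac{78736 \sqrt{52737}}{17579}$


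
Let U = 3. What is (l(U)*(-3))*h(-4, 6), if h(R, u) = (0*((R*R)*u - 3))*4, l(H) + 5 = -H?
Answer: 0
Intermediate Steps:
l(H) = -5 - H
h(R, u) = 0 (h(R, u) = (0*(R**2*u - 3))*4 = (0*(u*R**2 - 3))*4 = (0*(-3 + u*R**2))*4 = 0*4 = 0)
(l(U)*(-3))*h(-4, 6) = ((-5 - 1*3)*(-3))*0 = ((-5 - 3)*(-3))*0 = -8*(-3)*0 = 24*0 = 0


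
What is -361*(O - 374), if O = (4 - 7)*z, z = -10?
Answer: 124184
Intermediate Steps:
O = 30 (O = (4 - 7)*(-10) = -3*(-10) = 30)
-361*(O - 374) = -361*(30 - 374) = -361*(-344) = 124184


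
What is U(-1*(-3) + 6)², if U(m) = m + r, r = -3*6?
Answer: 81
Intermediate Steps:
r = -18
U(m) = -18 + m (U(m) = m - 18 = -18 + m)
U(-1*(-3) + 6)² = (-18 + (-1*(-3) + 6))² = (-18 + (3 + 6))² = (-18 + 9)² = (-9)² = 81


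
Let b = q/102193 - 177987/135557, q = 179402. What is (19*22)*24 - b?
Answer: 138966930086609/13852976501 ≈ 10032.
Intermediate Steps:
b = 6130171423/13852976501 (b = 179402/102193 - 177987/135557 = 6130171423/13852976501 ≈ 0.44252)
(19*22)*24 - b = (19*22)*24 - 1*6130171423/13852976501 = 418*24 - 6130171423/13852976501 = 10032 - 6130171423/13852976501 = 138966930086609/13852976501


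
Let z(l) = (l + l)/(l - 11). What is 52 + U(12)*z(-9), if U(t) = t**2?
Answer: 908/5 ≈ 181.60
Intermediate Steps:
z(l) = 2*l/(-11 + l) (z(l) = (2*l)/(-11 + l) = 2*l/(-11 + l))
52 + U(12)*z(-9) = 52 + 12**2*(2*(-9)/(-11 - 9)) = 52 + 144*(2*(-9)/(-20)) = 52 + 144*(2*(-9)*(-1/20)) = 52 + 144*(9/10) = 52 + 648/5 = 908/5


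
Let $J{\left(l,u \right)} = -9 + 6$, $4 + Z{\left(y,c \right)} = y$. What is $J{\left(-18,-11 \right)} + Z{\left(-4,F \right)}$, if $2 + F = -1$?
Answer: $-11$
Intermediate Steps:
$F = -3$ ($F = -2 - 1 = -3$)
$Z{\left(y,c \right)} = -4 + y$
$J{\left(l,u \right)} = -3$
$J{\left(-18,-11 \right)} + Z{\left(-4,F \right)} = -3 - 8 = -11$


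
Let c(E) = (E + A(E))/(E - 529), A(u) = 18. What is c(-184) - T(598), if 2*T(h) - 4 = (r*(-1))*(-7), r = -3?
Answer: 12453/1426 ≈ 8.7328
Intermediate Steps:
c(E) = (18 + E)/(-529 + E) (c(E) = (E + 18)/(E - 529) = (18 + E)/(-529 + E))
T(h) = -17/2 (T(h) = 2 + (-3*(-1)*(-7))/2 = 2 + (3*(-7))/2 = 2 + (½)*(-21) = 2 - 21/2 = -17/2)
c(-184) - T(598) = (18 - 184)/(-529 - 184) - 1*(-17/2) = -166/(-713) + 17/2 = -1/713*(-166) + 17/2 = 166/713 + 17/2 = 12453/1426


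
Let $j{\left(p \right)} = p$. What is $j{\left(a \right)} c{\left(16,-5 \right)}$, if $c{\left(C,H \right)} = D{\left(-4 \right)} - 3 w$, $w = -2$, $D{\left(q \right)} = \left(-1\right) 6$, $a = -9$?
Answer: $0$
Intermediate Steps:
$D{\left(q \right)} = -6$
$c{\left(C,H \right)} = 0$ ($c{\left(C,H \right)} = -6 - -6 = -6 + 6 = 0$)
$j{\left(a \right)} c{\left(16,-5 \right)} = \left(-9\right) 0 = 0$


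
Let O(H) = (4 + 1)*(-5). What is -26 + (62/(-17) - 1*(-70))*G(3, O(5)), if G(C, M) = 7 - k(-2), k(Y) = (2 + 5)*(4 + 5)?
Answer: -63610/17 ≈ -3741.8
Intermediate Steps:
O(H) = -25 (O(H) = 5*(-5) = -25)
k(Y) = 63 (k(Y) = 7*9 = 63)
G(C, M) = -56 (G(C, M) = 7 - 1*63 = 7 - 63 = -56)
-26 + (62/(-17) - 1*(-70))*G(3, O(5)) = -26 + (62/(-17) - 1*(-70))*(-56) = -26 + (62*(-1/17) + 70)*(-56) = -26 + (-62/17 + 70)*(-56) = -26 + (1128/17)*(-56) = -26 - 63168/17 = -63610/17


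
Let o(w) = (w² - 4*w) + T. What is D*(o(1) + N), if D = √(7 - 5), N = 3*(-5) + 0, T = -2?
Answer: -20*√2 ≈ -28.284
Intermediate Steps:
N = -15 (N = -15 + 0 = -15)
o(w) = -2 + w² - 4*w (o(w) = (w² - 4*w) - 2 = -2 + w² - 4*w)
D = √2 ≈ 1.4142
D*(o(1) + N) = √2*((-2 + 1² - 4*1) - 15) = √2*((-2 + 1 - 4) - 15) = √2*(-5 - 15) = √2*(-20) = -20*√2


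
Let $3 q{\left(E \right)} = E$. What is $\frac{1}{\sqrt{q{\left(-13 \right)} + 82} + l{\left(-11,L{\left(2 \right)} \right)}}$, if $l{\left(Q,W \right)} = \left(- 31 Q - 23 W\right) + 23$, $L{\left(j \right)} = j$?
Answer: $\frac{954}{303139} - \frac{\sqrt{699}}{303139} \approx 0.0030599$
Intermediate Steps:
$q{\left(E \right)} = \frac{E}{3}$
$l{\left(Q,W \right)} = 23 - 31 Q - 23 W$
$\frac{1}{\sqrt{q{\left(-13 \right)} + 82} + l{\left(-11,L{\left(2 \right)} \right)}} = \frac{1}{\sqrt{\frac{1}{3} \left(-13\right) + 82} - -318} = \frac{1}{\sqrt{- \frac{13}{3} + 82} + \left(23 + 341 - 46\right)} = \frac{1}{\sqrt{\frac{233}{3}} + 318} = \frac{1}{\frac{\sqrt{699}}{3} + 318} = \frac{1}{318 + \frac{\sqrt{699}}{3}}$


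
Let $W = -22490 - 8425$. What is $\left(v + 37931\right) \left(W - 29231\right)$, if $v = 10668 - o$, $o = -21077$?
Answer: $-4190732696$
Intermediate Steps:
$v = 31745$ ($v = 10668 - -21077 = 10668 + 21077 = 31745$)
$W = -30915$
$\left(v + 37931\right) \left(W - 29231\right) = \left(31745 + 37931\right) \left(-30915 - 29231\right) = 69676 \left(-60146\right) = -4190732696$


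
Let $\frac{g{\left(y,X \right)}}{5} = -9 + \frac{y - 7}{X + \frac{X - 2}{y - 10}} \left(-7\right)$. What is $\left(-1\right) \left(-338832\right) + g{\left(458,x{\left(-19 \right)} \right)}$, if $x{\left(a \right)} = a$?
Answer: $\frac{413991593}{1219} \approx 3.3962 \cdot 10^{5}$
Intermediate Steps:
$g{\left(y,X \right)} = -45 - \frac{35 \left(-7 + y\right)}{X + \frac{-2 + X}{-10 + y}}$ ($g{\left(y,X \right)} = 5 \left(-9 + \frac{y - 7}{X + \frac{X - 2}{y - 10}} \left(-7\right)\right) = 5 \left(-9 + \frac{-7 + y}{X + \frac{-2 + X}{-10 + y}} \left(-7\right)\right) = 5 \left(-9 - \frac{7 \left(-7 + y\right)}{X + \frac{-2 + X}{-10 + y}}\right) = -45 - \frac{35 \left(-7 + y\right)}{X + \frac{-2 + X}{-10 + y}}$)
$\left(-1\right) \left(-338832\right) + g{\left(458,x{\left(-19 \right)} \right)} = \left(-1\right) \left(-338832\right) + \frac{5 \left(472 - 54502 - -1539 + 7 \cdot 458^{2} + 9 \left(-19\right) 458\right)}{2 + 9 \left(-19\right) - \left(-19\right) 458} = 338832 + \frac{5 \left(472 - 54502 + 1539 + 7 \cdot 209764 - 78318\right)}{2 - 171 + 8702} = 338832 + \frac{5 \left(472 - 54502 + 1539 + 1468348 - 78318\right)}{8533} = 338832 + 5 \cdot \frac{1}{8533} \cdot 1337539 = 338832 + \frac{955385}{1219} = \frac{413991593}{1219}$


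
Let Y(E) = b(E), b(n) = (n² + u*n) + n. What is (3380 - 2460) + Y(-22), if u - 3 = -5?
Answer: 1426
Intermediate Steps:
u = -2 (u = 3 - 5 = -2)
b(n) = n² - n (b(n) = (n² - 2*n) + n = n² - n)
Y(E) = E*(-1 + E)
(3380 - 2460) + Y(-22) = (3380 - 2460) - 22*(-1 - 22) = 920 - 22*(-23) = 920 + 506 = 1426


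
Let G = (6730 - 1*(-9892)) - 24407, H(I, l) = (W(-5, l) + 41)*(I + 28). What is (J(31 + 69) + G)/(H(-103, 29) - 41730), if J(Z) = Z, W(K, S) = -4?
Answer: 1537/8901 ≈ 0.17268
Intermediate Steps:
H(I, l) = 1036 + 37*I (H(I, l) = (-4 + 41)*(I + 28) = 37*(28 + I) = 1036 + 37*I)
G = -7785 (G = (6730 + 9892) - 24407 = 16622 - 24407 = -7785)
(J(31 + 69) + G)/(H(-103, 29) - 41730) = ((31 + 69) - 7785)/((1036 + 37*(-103)) - 41730) = (100 - 7785)/((1036 - 3811) - 41730) = -7685/(-2775 - 41730) = -7685/(-44505) = -7685*(-1/44505) = 1537/8901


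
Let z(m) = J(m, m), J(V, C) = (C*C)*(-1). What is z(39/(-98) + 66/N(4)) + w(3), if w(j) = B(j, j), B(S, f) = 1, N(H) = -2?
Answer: -10702925/9604 ≈ -1114.4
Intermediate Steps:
J(V, C) = -C² (J(V, C) = C²*(-1) = -C²)
w(j) = 1
z(m) = -m²
z(39/(-98) + 66/N(4)) + w(3) = -(39/(-98) + 66/(-2))² + 1 = -(39*(-1/98) + 66*(-½))² + 1 = -(-39/98 - 33)² + 1 = -(-3273/98)² + 1 = -1*10712529/9604 + 1 = -10712529/9604 + 1 = -10702925/9604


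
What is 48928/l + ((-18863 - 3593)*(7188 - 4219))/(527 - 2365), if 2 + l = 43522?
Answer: 45338272671/1249840 ≈ 36275.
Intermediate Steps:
l = 43520 (l = -2 + 43522 = 43520)
48928/l + ((-18863 - 3593)*(7188 - 4219))/(527 - 2365) = 48928/43520 + ((-18863 - 3593)*(7188 - 4219))/(527 - 2365) = 48928*(1/43520) - 22456*2969/(-1838) = 1529/1360 - 66671864*(-1/1838) = 1529/1360 + 33335932/919 = 45338272671/1249840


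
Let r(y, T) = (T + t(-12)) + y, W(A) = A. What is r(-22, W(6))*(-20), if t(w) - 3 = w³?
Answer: 34820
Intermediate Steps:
t(w) = 3 + w³
r(y, T) = -1725 + T + y (r(y, T) = (T + (3 + (-12)³)) + y = (T + (3 - 1728)) + y = (T - 1725) + y = (-1725 + T) + y = -1725 + T + y)
r(-22, W(6))*(-20) = (-1725 + 6 - 22)*(-20) = -1741*(-20) = 34820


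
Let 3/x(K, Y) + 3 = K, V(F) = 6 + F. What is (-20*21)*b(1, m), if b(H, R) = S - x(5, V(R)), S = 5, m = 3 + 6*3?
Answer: -1470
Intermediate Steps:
x(K, Y) = 3/(-3 + K)
m = 21 (m = 3 + 18 = 21)
b(H, R) = 7/2 (b(H, R) = 5 - 3/(-3 + 5) = 5 - 3/2 = 7/2)
(-20*21)*b(1, m) = -20*21*(7/2) = -420*7/2 = -1470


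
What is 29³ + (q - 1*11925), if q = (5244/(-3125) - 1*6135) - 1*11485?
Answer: -16117744/3125 ≈ -5157.7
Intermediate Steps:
q = -55067744/3125 (q = (5244*(-1/3125) - 6135) - 11485 = (-5244/3125 - 6135) - 11485 = -19177119/3125 - 11485 = -55067744/3125 ≈ -17622.)
29³ + (q - 1*11925) = 29³ + (-55067744/3125 - 1*11925) = 24389 + (-55067744/3125 - 11925) = 24389 - 92333369/3125 = -16117744/3125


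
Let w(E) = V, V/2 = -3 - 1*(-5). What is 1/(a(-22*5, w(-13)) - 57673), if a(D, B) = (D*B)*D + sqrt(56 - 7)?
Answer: -1/9266 ≈ -0.00010792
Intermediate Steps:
V = 4 (V = 2*(-3 - 1*(-5)) = 2*(-3 + 5) = 2*2 = 4)
w(E) = 4
a(D, B) = 7 + B*D**2 (a(D, B) = (B*D)*D + sqrt(49) = B*D**2 + 7 = 7 + B*D**2)
1/(a(-22*5, w(-13)) - 57673) = 1/((7 + 4*(-22*5)**2) - 57673) = 1/((7 + 4*(-110)**2) - 57673) = 1/((7 + 4*12100) - 57673) = 1/((7 + 48400) - 57673) = 1/(48407 - 57673) = 1/(-9266) = -1/9266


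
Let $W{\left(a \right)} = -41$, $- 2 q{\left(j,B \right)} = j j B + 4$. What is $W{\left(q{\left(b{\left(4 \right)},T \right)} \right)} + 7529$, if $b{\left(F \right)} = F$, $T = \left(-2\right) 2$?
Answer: $7488$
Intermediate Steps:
$T = -4$
$q{\left(j,B \right)} = -2 - \frac{B j^{2}}{2}$ ($q{\left(j,B \right)} = - \frac{j j B + 4}{2} = - \frac{j^{2} B + 4}{2} = - \frac{B j^{2} + 4}{2} = - \frac{4 + B j^{2}}{2} = -2 - \frac{B j^{2}}{2}$)
$W{\left(q{\left(b{\left(4 \right)},T \right)} \right)} + 7529 = -41 + 7529 = 7488$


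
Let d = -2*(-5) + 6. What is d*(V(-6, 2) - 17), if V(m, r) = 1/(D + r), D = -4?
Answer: -280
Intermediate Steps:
d = 16 (d = 10 + 6 = 16)
V(m, r) = 1/(-4 + r)
d*(V(-6, 2) - 17) = 16*(1/(-4 + 2) - 17) = 16*(1/(-2) - 17) = 16*(-½ - 17) = 16*(-35/2) = -280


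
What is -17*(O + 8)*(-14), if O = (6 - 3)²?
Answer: 4046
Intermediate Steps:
O = 9 (O = 3² = 9)
-17*(O + 8)*(-14) = -17*(9 + 8)*(-14) = -17*17*(-14) = -289*(-14) = 4046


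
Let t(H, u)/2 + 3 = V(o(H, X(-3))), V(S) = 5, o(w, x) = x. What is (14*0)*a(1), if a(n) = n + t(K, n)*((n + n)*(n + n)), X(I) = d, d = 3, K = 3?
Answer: 0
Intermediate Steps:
X(I) = 3
t(H, u) = 4 (t(H, u) = -6 + 2*5 = -6 + 10 = 4)
a(n) = n + 16*n**2 (a(n) = n + 4*((n + n)*(n + n)) = n + 4*((2*n)*(2*n)) = n + 4*(4*n**2) = n + 16*n**2)
(14*0)*a(1) = (14*0)*(1*(1 + 16*1)) = 0*(1*(1 + 16)) = 0*(1*17) = 0*17 = 0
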